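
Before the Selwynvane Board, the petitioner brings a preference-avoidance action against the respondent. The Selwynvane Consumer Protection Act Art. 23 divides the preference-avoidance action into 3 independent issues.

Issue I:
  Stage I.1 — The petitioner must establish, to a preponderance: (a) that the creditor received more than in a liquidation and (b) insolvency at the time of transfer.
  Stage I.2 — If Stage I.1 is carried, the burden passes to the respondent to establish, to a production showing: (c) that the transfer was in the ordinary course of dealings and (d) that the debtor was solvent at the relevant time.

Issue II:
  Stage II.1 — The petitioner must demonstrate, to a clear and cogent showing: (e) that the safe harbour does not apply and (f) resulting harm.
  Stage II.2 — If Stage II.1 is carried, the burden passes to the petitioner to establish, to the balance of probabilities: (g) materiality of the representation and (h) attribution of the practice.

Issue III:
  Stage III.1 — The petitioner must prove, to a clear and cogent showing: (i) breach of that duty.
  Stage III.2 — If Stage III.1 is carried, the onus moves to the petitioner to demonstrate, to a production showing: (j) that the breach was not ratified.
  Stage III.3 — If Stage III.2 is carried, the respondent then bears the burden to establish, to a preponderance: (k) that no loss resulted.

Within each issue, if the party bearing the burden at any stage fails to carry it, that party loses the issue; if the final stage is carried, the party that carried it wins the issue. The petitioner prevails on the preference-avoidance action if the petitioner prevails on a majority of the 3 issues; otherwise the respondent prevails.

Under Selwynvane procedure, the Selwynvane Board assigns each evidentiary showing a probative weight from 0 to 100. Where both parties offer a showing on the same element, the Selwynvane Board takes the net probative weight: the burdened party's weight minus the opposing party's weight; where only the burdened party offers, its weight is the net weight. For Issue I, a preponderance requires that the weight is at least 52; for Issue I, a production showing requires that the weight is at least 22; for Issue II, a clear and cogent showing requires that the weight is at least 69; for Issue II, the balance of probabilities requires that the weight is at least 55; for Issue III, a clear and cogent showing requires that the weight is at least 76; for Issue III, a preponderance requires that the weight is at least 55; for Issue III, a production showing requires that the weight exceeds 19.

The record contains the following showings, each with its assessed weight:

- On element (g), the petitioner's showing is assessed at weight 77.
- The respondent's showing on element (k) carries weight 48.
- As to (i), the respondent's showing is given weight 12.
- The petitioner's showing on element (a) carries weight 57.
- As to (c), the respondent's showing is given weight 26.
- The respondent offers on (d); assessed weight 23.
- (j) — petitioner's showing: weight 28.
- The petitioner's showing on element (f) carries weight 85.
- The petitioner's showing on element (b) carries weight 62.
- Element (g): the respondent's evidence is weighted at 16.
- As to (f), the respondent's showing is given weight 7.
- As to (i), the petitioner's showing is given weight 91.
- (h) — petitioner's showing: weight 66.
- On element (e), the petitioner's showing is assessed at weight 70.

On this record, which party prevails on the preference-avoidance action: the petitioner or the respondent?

petitioner

— Issue I —
Stage I.1 (petitioner, a preponderance, weight is at least 52): (a) 57 ≥ 52 — meets; (b) 62 ≥ 52 — meets.
  Stage I.1 is satisfied; the onus moves to the respondent.
Stage I.2 (respondent, a production showing, weight is at least 22): (c) 26 ≥ 22 — meets; (d) 23 ≥ 22 — meets.
  All elements met at the final stage.
All stages carried — the respondent prevails on this issue.
— Issue II —
At Stage II.1 the petitioner must meet a clear and cogent showing (weight is at least 69): on (e) the weight is 70, ≥ 69, so (e) meets the standard; on (f) the weight is 85 less the opposing 7 gives net 78, which does reach 69, so (f) meets the standard.
  Stage II.1 is satisfied; the petitioner continues to bear the burden.
At Stage II.2 the petitioner must meet the balance of probabilities (weight is at least 55): on (g) the weight is 77 less the opposing 16 gives net 61, which does reach 55, so (g) meets the standard; on (h) the weight is 66, which does reach 55, so (h) meets the standard.
  The petitioner carries the last stage.
Every stage carried; the petitioner prevails on this issue.
— Issue III —
Stage III.1 (petitioner, a clear and cogent showing, weight is at least 76): (i) net 91−12=79 ≥ 76 — meets.
  Stage III.1 is satisfied; the petitioner continues to bear the burden.
Stage III.2 (petitioner, a production showing, weight exceeds 19): (j) 28 > 19 — meets.
  Stage III.2 is satisfied; the onus moves to the respondent.
Stage III.3 (respondent, a preponderance, weight is at least 55): (k) 48 < 55 — fails.
  Not every element is met, so the respondent fails to carry Stage III.3.
The analysis ends at Stage III.3; the petitioner prevails on this issue.
Per-issue: Issue I → respondent; Issue II → petitioner; Issue III → petitioner. The petitioner must prevail on a majority of issues; overall, the petitioner prevails.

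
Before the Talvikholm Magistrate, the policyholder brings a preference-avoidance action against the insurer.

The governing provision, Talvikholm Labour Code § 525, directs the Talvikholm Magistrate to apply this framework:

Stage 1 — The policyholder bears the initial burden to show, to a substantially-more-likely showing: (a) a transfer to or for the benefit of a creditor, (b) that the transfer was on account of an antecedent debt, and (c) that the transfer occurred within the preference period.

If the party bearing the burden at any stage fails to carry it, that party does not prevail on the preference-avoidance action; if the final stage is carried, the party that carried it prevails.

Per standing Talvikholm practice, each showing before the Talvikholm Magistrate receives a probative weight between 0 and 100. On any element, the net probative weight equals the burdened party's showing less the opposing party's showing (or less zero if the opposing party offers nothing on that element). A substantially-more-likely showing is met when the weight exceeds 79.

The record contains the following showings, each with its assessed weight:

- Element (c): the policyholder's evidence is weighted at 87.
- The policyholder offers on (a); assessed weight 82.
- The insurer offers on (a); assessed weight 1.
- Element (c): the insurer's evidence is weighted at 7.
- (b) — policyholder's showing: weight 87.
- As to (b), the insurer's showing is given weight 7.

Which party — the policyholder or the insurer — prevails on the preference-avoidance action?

At Stage 1 the policyholder must meet a substantially-more-likely showing (weight exceeds 79): on (a) the weight is 82 less the opposing 1 gives net 81, which does exceed 79, so (a) meets the standard; on (b) the weight is 87 less the opposing 7 gives net 80, > 79, so (b) meets the standard; on (c) the weight is 87 less the opposing 7 gives net 80, > 79, so (c) meets the standard.
  Stage 1 carried; the final stage is satisfied.
With every stage satisfied, the policyholder prevails.

policyholder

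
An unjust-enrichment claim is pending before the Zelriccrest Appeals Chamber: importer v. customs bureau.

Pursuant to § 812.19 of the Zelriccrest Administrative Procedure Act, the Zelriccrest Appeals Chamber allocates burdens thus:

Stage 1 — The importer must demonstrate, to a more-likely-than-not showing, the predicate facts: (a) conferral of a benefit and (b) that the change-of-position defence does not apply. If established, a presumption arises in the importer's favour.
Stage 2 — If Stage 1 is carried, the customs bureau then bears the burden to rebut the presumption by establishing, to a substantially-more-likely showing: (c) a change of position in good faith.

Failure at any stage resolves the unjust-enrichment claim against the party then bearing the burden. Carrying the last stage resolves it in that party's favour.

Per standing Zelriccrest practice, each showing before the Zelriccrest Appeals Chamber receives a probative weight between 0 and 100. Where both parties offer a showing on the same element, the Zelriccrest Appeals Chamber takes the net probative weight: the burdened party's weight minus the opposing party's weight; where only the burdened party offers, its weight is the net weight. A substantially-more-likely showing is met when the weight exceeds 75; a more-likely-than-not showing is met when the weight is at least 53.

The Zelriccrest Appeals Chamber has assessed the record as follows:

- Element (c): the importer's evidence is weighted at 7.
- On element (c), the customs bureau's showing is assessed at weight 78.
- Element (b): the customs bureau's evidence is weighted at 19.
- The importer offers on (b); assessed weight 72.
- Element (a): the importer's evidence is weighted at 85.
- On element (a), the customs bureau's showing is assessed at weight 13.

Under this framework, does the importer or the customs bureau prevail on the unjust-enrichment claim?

importer

Stage 1 (importer, a more-likely-than-not showing, weight is at least 53): (a) net 85−13=72 ≥ 53 — meets; (b) net 72−19=53 ≥ 53 — meets.
  Stage 1 carried; the burden shifts to the customs bureau.
Stage 2 (customs bureau, a substantially-more-likely showing, weight exceeds 75): (c) net 78−7=71 ≤ 75 — fails.
  The customs bureau does not carry Stage 2.
So the importer prevails.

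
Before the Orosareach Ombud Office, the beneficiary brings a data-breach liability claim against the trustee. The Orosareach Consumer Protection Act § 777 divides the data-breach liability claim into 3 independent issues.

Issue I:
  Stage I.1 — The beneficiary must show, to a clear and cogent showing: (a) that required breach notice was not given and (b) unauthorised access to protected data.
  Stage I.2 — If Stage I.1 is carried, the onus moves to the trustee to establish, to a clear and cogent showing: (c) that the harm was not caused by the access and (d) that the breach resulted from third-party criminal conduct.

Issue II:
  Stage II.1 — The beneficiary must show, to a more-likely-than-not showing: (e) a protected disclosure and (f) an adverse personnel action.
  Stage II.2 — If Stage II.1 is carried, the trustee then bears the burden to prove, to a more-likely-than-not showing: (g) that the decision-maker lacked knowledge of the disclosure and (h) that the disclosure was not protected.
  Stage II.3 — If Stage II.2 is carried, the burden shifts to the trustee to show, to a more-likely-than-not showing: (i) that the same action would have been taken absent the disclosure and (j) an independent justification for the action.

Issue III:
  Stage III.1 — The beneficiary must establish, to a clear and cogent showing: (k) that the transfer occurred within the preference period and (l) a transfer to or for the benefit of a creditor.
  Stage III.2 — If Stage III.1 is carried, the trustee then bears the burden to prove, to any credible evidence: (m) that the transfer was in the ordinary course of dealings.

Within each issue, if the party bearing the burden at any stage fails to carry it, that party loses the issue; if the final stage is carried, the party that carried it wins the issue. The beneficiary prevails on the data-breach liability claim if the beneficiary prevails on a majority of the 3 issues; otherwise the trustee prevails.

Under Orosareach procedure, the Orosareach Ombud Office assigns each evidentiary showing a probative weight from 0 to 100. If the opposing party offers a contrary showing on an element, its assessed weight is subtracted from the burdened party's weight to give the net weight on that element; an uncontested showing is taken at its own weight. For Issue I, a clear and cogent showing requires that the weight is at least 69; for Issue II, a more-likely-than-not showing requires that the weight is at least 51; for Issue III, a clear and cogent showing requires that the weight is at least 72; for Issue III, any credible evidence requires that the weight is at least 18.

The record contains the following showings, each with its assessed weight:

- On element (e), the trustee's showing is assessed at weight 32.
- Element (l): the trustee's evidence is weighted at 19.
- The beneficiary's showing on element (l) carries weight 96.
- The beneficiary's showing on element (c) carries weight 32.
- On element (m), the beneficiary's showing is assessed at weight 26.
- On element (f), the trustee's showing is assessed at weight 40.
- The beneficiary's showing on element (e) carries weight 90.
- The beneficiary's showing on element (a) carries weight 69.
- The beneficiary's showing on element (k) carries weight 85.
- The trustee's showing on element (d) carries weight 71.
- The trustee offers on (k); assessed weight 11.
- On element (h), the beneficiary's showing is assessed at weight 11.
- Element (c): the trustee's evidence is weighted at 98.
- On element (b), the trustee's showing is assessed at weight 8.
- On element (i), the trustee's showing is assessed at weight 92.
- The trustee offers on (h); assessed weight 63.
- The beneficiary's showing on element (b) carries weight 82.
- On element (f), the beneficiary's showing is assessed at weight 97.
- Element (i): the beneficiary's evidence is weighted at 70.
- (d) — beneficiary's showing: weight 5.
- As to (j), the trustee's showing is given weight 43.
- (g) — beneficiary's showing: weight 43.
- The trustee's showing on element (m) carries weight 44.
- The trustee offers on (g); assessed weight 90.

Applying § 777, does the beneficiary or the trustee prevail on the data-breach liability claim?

— Issue I —
At Stage I.1 the beneficiary must meet a clear and cogent showing (weight is at least 69): on (a) the weight is 69, ≥ 69, so (a) meets the standard; on (b) the weight is 82 less the opposing 8 gives net 74, ≥ 69, so (b) meets the standard.
  Stage I.1 is satisfied; the onus moves to the trustee.
At Stage I.2 the trustee must meet a clear and cogent showing (weight is at least 69): on (c) the weight is 98 less the opposing 32 gives net 66, which does not reach 69, so (c) does not meet the standard; on (d) the weight is 71 less the opposing 5 gives net 66, which does not reach 69, so (d) does not meet the standard.
  The trustee does not carry Stage I.2.
The analysis ends at Stage I.2; the beneficiary prevails on this issue.
— Issue II —
At Stage II.1 the beneficiary must meet a more-likely-than-not showing (weight is at least 51): on (e) the weight is 90 less the opposing 32 gives net 58, which does reach 51, so (e) meets the standard; on (f) the weight is 97 less the opposing 40 gives net 57, ≥ 51, so (f) meets the standard.
  The beneficiary carries Stage II.1; the trustee now bears the burden.
At Stage II.2 the trustee must meet a more-likely-than-not showing (weight is at least 51): on (g) the weight is 90 less the opposing 43 gives net 47, which does not reach 51, so (g) does not meet the standard; on (h) the weight is 63 less the opposing 11 gives net 52, ≥ 51, so (h) meets the standard.
  Stage II.2 not carried; the trustee fails its burden.
So the beneficiary prevails on this issue.
— Issue III —
Stage III.1 — burden on beneficiary; standard: a clear and cogent showing (weight is at least 72).
    (k): 85 − 11 = 74 ≥ 72 [met]
    (l): 96 − 19 = 77 ≥ 72 [met]
  The beneficiary carries Stage III.1; the trustee now bears the burden.
Stage III.2 — burden on trustee; standard: any credible evidence (weight is at least 18).
    (m): 44 − 26 = 18 ≥ 18 [met]
  The trustee carries the last stage.
With every stage satisfied, the trustee prevails on this issue.
Per-issue: Issue I → beneficiary; Issue II → beneficiary; Issue III → trustee. The beneficiary must prevail on a majority of issues; overall, the beneficiary prevails.

beneficiary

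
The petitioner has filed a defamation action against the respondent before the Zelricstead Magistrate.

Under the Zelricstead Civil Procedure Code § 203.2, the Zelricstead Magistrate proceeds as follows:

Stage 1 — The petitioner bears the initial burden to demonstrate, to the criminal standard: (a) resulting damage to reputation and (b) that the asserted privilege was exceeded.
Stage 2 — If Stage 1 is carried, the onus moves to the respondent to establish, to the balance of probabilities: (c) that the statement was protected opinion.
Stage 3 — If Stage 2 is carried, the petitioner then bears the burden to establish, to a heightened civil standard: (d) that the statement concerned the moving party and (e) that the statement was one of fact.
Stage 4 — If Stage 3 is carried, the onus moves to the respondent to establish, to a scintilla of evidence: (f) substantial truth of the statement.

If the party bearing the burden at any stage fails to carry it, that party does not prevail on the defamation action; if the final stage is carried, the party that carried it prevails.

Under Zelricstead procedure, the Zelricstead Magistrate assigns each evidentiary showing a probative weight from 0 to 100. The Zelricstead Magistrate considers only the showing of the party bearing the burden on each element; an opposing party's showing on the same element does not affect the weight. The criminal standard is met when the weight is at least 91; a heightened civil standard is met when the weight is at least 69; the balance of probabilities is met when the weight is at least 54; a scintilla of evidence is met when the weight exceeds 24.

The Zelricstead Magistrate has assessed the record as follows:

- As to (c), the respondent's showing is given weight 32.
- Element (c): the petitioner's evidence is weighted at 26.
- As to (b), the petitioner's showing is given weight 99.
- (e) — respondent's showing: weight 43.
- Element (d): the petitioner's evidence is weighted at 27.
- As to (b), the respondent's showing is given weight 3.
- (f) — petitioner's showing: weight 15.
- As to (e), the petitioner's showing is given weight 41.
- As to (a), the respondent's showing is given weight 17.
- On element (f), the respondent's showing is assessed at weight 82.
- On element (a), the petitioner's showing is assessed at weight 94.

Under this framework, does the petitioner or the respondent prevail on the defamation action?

Stage 1 — burden on petitioner; standard: the criminal standard (weight is at least 91).
    (a): 94 (respondent's 17 disregarded) ≥ 91 [met]
    (b): 99 (respondent's 3 disregarded) ≥ 91 [met]
  Stage 1 carried; the burden shifts to the respondent.
Stage 2 — burden on respondent; standard: the balance of probabilities (weight is at least 54).
    (c): 32 (petitioner's 26 disregarded) < 54 [not met]
  Stage 2 not carried; the respondent fails its burden.
So the petitioner prevails.

petitioner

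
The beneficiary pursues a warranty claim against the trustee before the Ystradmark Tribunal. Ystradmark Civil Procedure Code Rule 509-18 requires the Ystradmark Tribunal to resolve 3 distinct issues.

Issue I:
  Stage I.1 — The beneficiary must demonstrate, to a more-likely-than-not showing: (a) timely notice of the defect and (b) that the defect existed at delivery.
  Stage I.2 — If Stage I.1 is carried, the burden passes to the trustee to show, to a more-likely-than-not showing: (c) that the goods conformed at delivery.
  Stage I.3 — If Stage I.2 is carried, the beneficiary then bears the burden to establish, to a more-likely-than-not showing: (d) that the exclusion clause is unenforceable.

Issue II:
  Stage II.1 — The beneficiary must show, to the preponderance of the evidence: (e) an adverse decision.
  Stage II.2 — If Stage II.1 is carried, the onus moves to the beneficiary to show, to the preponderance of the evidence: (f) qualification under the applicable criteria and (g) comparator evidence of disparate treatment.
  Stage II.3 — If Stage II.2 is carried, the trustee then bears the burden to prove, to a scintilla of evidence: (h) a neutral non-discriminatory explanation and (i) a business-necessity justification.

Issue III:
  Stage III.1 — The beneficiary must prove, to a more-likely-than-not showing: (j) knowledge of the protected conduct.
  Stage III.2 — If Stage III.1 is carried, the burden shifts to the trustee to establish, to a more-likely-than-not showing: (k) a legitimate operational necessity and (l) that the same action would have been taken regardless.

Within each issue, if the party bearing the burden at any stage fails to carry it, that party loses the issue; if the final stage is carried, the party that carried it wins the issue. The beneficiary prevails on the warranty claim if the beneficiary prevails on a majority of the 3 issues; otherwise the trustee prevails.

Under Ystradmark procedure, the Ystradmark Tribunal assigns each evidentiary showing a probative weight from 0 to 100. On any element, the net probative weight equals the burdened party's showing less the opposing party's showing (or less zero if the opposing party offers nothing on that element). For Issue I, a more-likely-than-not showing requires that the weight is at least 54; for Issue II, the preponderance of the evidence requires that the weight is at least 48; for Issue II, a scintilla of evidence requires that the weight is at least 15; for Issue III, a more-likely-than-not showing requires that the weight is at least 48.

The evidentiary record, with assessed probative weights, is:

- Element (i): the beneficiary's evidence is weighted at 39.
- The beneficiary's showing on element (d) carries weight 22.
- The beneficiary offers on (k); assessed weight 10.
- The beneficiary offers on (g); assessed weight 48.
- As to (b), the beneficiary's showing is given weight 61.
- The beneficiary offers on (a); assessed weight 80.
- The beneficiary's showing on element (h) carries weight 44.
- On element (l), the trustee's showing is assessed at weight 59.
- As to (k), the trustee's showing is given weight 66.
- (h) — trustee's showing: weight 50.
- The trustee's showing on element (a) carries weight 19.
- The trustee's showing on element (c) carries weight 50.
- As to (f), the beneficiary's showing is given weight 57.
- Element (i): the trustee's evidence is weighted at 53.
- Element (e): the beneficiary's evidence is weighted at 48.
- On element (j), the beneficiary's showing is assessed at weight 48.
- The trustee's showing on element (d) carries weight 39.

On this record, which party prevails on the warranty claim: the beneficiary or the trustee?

— Issue I —
Stage I.1 (beneficiary, a more-likely-than-not showing, weight is at least 54): (a) net 80−19=61 ≥ 54 — meets; (b) 61 ≥ 54 — meets.
  The beneficiary carries Stage I.1; the trustee now bears the burden.
Stage I.2 (trustee, a more-likely-than-not showing, weight is at least 54): (c) 50 < 54 — fails.
  Not every element is met, so the trustee fails to carry Stage I.2.
The beneficiary prevails on this issue.
— Issue II —
Stage II.1 — burden on beneficiary; standard: the preponderance of the evidence (weight is at least 48).
    (e): 48 ≥ 48 [met]
  All elements met. The beneficiary retains the burden for Stage II.2.
Stage II.2 — burden on beneficiary; standard: the preponderance of the evidence (weight is at least 48).
    (f): 57 ≥ 48 [met]
    (g): 48 ≥ 48 [met]
  Stage II.2 is satisfied; the onus moves to the trustee.
Stage II.3 — burden on trustee; standard: a scintilla of evidence (weight is at least 15).
    (h): 50 − 44 = 6 < 15 [not met]
    (i): 53 − 39 = 14 < 15 [not met]
  Stage II.3 not carried; the trustee fails its burden.
The beneficiary prevails on this issue.
— Issue III —
Stage III.1 (beneficiary, a more-likely-than-not showing, weight is at least 48): (j) 48 ≥ 48 — meets.
  Stage III.1 is satisfied; the onus moves to the trustee.
Stage III.2 (trustee, a more-likely-than-not showing, weight is at least 48): (k) net 66−10=56 ≥ 48 — meets; (l) 59 ≥ 48 — meets.
  Stage III.2 carried; the final stage is satisfied.
All stages carried — the trustee prevails on this issue.
Per-issue: Issue I → beneficiary; Issue II → beneficiary; Issue III → trustee. The beneficiary must prevail on a majority of issues; overall, the beneficiary prevails.

beneficiary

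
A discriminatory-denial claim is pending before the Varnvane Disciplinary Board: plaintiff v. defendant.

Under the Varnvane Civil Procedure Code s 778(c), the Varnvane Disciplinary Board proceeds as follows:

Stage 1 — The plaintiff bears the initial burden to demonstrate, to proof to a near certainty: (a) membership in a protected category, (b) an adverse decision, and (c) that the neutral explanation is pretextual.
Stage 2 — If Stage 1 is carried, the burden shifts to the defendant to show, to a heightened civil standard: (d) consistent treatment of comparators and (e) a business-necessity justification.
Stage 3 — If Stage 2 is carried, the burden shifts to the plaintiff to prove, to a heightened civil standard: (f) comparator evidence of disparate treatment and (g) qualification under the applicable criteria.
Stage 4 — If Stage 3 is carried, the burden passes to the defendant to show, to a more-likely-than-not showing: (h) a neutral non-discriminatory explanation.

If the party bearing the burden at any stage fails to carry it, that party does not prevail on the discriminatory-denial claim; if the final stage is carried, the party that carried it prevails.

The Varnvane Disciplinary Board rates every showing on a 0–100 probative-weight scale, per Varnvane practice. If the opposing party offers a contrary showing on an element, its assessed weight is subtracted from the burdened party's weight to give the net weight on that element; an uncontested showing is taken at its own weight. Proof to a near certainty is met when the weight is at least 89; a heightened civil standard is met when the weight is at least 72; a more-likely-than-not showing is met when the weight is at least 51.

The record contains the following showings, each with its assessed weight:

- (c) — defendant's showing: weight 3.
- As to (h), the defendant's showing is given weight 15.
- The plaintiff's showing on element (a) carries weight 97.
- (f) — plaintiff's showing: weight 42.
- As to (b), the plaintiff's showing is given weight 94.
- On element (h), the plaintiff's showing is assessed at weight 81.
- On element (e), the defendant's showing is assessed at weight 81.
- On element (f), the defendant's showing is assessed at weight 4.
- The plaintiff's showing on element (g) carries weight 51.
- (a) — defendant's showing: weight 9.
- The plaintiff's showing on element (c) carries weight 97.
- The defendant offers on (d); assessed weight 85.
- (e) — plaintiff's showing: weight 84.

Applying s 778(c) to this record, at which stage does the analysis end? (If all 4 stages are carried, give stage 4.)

Stage 1 — burden on plaintiff; standard: proof to a near certainty (weight is at least 89).
    (a): 97 − 9 = 88 < 89 [not met]
    (b): 94 ≥ 89 [met]
    (c): 97 − 3 = 94 ≥ 89 [met]
  The plaintiff does not carry Stage 1.
The defendant prevails.

stage 1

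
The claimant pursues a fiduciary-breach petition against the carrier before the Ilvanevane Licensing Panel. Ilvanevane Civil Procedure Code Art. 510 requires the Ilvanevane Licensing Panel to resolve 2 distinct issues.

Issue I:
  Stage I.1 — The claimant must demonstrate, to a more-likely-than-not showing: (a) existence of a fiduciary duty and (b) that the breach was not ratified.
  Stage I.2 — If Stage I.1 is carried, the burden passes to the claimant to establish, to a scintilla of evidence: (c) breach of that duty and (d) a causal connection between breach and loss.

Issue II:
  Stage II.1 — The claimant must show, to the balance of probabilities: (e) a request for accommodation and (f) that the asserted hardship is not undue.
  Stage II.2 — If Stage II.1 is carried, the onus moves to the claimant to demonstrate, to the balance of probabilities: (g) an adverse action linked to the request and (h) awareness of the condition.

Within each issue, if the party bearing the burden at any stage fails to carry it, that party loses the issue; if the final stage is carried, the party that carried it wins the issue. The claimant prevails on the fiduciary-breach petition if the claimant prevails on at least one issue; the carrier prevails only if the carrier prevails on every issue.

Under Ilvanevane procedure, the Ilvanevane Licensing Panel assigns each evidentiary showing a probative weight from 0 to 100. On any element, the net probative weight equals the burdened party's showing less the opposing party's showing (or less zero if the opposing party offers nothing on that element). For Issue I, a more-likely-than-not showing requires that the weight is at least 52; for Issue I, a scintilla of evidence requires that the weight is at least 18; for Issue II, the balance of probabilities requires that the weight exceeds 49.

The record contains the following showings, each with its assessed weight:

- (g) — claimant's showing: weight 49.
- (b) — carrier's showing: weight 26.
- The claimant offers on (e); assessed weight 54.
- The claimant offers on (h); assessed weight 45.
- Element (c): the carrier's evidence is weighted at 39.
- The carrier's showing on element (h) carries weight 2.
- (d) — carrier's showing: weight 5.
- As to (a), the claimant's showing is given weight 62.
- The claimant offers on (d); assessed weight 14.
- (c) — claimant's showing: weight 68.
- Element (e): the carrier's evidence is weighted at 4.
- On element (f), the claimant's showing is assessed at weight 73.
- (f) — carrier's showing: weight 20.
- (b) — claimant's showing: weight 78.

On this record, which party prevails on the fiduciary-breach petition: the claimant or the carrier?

carrier

— Issue I —
At Stage I.1 the claimant must meet a more-likely-than-not showing (weight is at least 52): on (a) the weight is 62, ≥ 52, so (a) meets the standard; on (b) the weight is 78 less the opposing 26 gives net 52, ≥ 52, so (b) meets the standard.
  Stage I.1 is satisfied; the claimant continues to bear the burden.
At Stage I.2 the claimant must meet a scintilla of evidence (weight is at least 18): on (c) the weight is 68 less the opposing 39 gives net 29, which does reach 18, so (c) meets the standard; on (d) the weight is 14 less the opposing 5 gives net 9, which does not reach 18, so (d) does not meet the standard.
  The claimant does not carry Stage I.2.
The analysis ends at Stage I.2; the carrier prevails on this issue.
— Issue II —
At Stage II.1 the claimant must meet the balance of probabilities (weight exceeds 49): on (e) the weight is 54 less the opposing 4 gives net 50, > 49, so (e) meets the standard; on (f) the weight is 73 less the opposing 20 gives net 53, which does exceed 49, so (f) meets the standard.
  All elements met. The claimant retains the burden for Stage II.2.
At Stage II.2 the claimant must meet the balance of probabilities (weight exceeds 49): on (g) the weight is 49, ≤ 49, so (g) does not meet the standard; on (h) the weight is 45 less the opposing 2 gives net 43, ≤ 49, so (h) does not meet the standard.
  Stage II.2 not carried; the claimant fails its burden.
So the carrier prevails on this issue.
Per-issue: Issue I → carrier; Issue II → carrier. The claimant must prevail on at least one issue; overall, the carrier prevails.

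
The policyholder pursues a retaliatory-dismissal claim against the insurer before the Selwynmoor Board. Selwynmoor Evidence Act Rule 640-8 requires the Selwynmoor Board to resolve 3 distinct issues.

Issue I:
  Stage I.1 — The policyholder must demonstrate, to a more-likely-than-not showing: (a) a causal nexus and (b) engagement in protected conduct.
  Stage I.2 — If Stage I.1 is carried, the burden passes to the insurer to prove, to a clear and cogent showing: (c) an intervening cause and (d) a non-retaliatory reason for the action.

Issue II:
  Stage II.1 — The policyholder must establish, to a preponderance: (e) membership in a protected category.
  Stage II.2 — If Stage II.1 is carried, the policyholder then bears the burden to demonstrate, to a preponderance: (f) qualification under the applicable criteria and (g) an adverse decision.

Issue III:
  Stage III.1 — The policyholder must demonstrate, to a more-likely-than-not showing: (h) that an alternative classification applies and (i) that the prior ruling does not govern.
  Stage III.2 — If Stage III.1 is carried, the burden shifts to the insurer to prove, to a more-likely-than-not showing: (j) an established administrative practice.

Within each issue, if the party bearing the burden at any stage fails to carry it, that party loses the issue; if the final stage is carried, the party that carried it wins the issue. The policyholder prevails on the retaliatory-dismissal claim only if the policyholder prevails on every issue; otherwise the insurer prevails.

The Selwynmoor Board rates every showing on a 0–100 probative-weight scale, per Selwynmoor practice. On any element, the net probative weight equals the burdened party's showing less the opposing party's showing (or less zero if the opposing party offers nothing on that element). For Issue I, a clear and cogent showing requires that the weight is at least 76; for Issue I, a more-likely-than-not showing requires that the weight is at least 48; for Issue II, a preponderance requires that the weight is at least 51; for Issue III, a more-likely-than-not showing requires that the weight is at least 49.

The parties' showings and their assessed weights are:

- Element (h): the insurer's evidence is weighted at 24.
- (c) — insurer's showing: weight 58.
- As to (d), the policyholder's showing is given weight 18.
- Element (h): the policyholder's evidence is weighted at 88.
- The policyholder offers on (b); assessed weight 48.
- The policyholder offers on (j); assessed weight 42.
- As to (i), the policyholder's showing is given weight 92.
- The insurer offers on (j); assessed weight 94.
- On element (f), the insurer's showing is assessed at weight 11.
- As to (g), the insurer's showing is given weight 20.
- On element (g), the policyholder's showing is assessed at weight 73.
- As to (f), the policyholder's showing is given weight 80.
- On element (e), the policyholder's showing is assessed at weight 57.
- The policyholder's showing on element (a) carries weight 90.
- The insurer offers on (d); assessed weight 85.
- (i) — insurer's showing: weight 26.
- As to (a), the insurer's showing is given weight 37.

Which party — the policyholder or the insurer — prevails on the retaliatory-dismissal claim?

— Issue I —
Stage I.1 (policyholder, a more-likely-than-not showing, weight is at least 48): (a) net 90−37=53 ≥ 48 — meets; (b) 48 ≥ 48 — meets.
  All elements met. The burden passes to the insurer.
Stage I.2 (insurer, a clear and cogent showing, weight is at least 76): (c) 58 < 76 — fails; (d) net 85−18=67 < 76 — fails.
  The insurer does not carry Stage I.2.
The analysis ends at Stage I.2; the policyholder prevails on this issue.
— Issue II —
At Stage II.1 the policyholder must meet a preponderance (weight is at least 51): on (e) the weight is 57, ≥ 51, so (e) meets the standard.
  Stage II.1 is satisfied; the policyholder continues to bear the burden.
At Stage II.2 the policyholder must meet a preponderance (weight is at least 51): on (f) the weight is 80 less the opposing 11 gives net 69, which does reach 51, so (f) meets the standard; on (g) the weight is 73 less the opposing 20 gives net 53, ≥ 51, so (g) meets the standard.
  Stage II.2 carried; the final stage is satisfied.
All stages carried — the policyholder prevails on this issue.
— Issue III —
At Stage III.1 the policyholder must meet a more-likely-than-not showing (weight is at least 49): on (h) the weight is 88 less the opposing 24 gives net 64, ≥ 49, so (h) meets the standard; on (i) the weight is 92 less the opposing 26 gives net 66, ≥ 49, so (i) meets the standard.
  All elements met. The burden passes to the insurer.
At Stage III.2 the insurer must meet a more-likely-than-not showing (weight is at least 49): on (j) the weight is 94 less the opposing 42 gives net 52, ≥ 49, so (j) meets the standard.
  Stage III.2 carried; the final stage is satisfied.
With every stage satisfied, the insurer prevails on this issue.
Per-issue: Issue I → policyholder; Issue II → policyholder; Issue III → insurer. The policyholder must prevail on every issue; overall, the insurer prevails.

insurer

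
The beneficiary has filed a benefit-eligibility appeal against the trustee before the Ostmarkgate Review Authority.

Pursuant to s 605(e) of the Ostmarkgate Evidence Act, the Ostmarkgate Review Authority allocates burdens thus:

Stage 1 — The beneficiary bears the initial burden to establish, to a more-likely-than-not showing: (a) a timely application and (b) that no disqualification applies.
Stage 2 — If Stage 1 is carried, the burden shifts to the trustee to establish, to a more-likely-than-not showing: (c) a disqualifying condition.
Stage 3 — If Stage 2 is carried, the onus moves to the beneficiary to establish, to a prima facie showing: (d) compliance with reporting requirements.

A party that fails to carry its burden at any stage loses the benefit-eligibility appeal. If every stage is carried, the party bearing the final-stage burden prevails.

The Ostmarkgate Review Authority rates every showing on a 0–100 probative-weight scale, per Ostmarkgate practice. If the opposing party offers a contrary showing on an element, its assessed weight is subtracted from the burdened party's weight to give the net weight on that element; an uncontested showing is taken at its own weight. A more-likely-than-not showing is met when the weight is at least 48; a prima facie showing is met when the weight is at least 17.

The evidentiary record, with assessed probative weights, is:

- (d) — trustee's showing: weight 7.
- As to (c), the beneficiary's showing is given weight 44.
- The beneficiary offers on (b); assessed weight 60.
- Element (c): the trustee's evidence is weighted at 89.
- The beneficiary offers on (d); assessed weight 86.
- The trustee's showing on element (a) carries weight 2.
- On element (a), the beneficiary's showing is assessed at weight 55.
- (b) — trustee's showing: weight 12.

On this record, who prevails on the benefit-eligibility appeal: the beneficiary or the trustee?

Stage 1 — burden on beneficiary; standard: a more-likely-than-not showing (weight is at least 48).
    (a): 55 − 2 = 53 ≥ 48 [met]
    (b): 60 − 12 = 48 ≥ 48 [met]
  All elements met. The burden passes to the trustee.
Stage 2 — burden on trustee; standard: a more-likely-than-not showing (weight is at least 48).
    (c): 89 − 44 = 45 < 48 [not met]
  Stage 2 not carried; the trustee fails its burden.
The beneficiary prevails.

beneficiary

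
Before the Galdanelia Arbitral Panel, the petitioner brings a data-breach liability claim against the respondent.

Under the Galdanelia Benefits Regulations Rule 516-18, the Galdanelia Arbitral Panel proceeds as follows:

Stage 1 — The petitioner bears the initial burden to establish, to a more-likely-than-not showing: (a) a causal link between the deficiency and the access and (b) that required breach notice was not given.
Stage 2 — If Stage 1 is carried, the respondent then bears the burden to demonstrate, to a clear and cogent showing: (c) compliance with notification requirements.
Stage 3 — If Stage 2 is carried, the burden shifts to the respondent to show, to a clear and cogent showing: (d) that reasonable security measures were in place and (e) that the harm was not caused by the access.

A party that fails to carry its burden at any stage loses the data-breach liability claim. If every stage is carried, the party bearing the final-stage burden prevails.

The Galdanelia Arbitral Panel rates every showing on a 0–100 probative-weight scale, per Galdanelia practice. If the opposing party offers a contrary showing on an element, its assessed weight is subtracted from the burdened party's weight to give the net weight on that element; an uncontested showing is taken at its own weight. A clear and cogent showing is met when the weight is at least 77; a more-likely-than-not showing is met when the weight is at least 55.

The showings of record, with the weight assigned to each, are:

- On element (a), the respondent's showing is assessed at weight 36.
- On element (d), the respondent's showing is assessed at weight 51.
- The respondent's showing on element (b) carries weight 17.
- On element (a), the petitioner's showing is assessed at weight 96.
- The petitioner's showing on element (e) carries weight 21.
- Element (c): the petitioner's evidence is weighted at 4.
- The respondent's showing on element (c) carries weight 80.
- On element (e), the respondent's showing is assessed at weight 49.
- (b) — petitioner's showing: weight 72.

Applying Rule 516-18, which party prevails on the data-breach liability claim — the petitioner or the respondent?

petitioner

Stage 1 (petitioner, a more-likely-than-not showing, weight is at least 55): (a) net 96−36=60 ≥ 55 — meets; (b) net 72−17=55 ≥ 55 — meets.
  Stage 1 is satisfied; the onus moves to the respondent.
Stage 2 (respondent, a clear and cogent showing, weight is at least 77): (c) net 80−4=76 < 77 — fails.
  Not every element is met, so the respondent fails to carry Stage 2.
The analysis ends at Stage 2; the petitioner prevails.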